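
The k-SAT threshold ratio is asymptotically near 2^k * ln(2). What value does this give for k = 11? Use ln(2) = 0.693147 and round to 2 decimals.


Using the asymptotic formula: threshold ~ 2^k * ln(2).
2^11 = 2048.
2048 * 0.693147 = 1419.57.

1419.57


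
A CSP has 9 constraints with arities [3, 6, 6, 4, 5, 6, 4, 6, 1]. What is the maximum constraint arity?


The arities are: 3, 6, 6, 4, 5, 6, 4, 6, 1.
Scan for the maximum value.
Maximum arity = 6.

6


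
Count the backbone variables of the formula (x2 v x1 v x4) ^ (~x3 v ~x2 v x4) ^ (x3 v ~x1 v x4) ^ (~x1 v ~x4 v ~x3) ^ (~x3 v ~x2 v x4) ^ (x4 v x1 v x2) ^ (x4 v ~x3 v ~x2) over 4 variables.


Find all satisfying assignments: 8 model(s).
Check which variables have the same value in every model.
No variable is fixed across all models.
Backbone size = 0.

0


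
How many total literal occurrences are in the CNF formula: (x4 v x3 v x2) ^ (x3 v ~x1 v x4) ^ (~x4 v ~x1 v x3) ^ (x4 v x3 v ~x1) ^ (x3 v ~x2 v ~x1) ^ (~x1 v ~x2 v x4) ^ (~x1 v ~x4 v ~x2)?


Clause lengths: 3, 3, 3, 3, 3, 3, 3.
Sum = 3 + 3 + 3 + 3 + 3 + 3 + 3 = 21.

21


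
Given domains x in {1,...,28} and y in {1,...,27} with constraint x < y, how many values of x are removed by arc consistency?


For the constraint x < y, x needs a supporting value in y's domain.
x can be at most 26 (one less than y's maximum).
Valid x values from domain: 26 out of 28.
Pruned = 28 - 26 = 2.

2


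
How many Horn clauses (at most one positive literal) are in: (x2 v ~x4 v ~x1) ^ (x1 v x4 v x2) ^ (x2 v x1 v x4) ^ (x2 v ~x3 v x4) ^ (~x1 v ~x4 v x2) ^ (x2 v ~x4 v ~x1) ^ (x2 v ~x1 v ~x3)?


A Horn clause has at most one positive literal.
Clause 1: 1 positive lit(s) -> Horn
Clause 2: 3 positive lit(s) -> not Horn
Clause 3: 3 positive lit(s) -> not Horn
Clause 4: 2 positive lit(s) -> not Horn
Clause 5: 1 positive lit(s) -> Horn
Clause 6: 1 positive lit(s) -> Horn
Clause 7: 1 positive lit(s) -> Horn
Total Horn clauses = 4.

4


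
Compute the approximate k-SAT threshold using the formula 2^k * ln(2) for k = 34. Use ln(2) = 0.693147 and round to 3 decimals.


Using the asymptotic formula: threshold ~ 2^k * ln(2).
2^34 = 17179869184.
17179869184 * 0.693147 = 11908174785.282.

11908174785.282


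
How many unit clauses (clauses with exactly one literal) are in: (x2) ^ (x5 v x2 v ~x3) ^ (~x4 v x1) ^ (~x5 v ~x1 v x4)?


A unit clause contains exactly one literal.
Unit clauses found: (x2).
Count = 1.

1


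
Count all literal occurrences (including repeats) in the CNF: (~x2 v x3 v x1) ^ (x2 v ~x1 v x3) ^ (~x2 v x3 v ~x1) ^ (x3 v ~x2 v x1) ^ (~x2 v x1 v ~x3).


Clause lengths: 3, 3, 3, 3, 3.
Sum = 3 + 3 + 3 + 3 + 3 = 15.

15


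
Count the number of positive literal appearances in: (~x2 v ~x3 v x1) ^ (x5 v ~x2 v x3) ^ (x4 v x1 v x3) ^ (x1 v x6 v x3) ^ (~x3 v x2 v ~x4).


Scan each clause for unnegated literals.
Clause 1: 1 positive; Clause 2: 2 positive; Clause 3: 3 positive; Clause 4: 3 positive; Clause 5: 1 positive.
Total positive literal occurrences = 10.

10


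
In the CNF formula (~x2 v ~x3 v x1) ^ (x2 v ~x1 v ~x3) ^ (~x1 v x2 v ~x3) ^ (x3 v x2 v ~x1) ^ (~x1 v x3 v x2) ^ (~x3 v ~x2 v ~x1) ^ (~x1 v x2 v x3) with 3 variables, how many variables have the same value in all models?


Find all satisfying assignments: 4 model(s).
Check which variables have the same value in every model.
No variable is fixed across all models.
Backbone size = 0.

0


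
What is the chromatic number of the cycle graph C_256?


A cycle on an even number of vertices is bipartite: alternate two colors around the cycle.
Since 256 is even, two colors suffice, and at least two are needed because the graph has edges.
Chromatic number = 2.

2


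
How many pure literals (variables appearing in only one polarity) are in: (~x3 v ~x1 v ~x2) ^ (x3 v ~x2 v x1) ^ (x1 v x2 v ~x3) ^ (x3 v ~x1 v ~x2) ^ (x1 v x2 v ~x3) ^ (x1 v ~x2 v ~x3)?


A pure literal appears in only one polarity across all clauses.
No pure literals found.
Count = 0.

0


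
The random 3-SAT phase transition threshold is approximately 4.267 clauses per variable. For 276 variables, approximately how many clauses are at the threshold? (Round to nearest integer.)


The 3-SAT phase transition occurs at approximately 4.267 clauses per variable.
m = 4.267 * 276 = 1177.692.
Rounded to nearest integer: 1178.

1178


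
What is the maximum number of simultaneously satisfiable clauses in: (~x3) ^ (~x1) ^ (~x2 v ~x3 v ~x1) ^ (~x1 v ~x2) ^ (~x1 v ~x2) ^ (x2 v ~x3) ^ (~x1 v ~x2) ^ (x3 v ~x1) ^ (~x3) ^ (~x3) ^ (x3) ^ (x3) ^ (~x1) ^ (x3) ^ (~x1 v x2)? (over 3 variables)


Enumerate all 8 truth assignments.
For each, count how many of the 15 clauses are satisfied.
The formula is not fully satisfiable, so the maximum is below 15.
Maximum simultaneously satisfiable clauses = 12.

12


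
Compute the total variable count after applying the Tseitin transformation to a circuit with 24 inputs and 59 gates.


The Tseitin transformation introduces one auxiliary variable per gate.
Total variables = inputs + gates = 24 + 59 = 83.

83


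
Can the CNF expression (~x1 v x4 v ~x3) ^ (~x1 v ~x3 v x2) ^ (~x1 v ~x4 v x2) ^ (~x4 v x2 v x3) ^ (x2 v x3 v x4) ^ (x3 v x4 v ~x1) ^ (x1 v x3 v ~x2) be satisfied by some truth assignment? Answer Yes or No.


Check all 16 possible truth assignments.
Number of satisfying assignments found: 6.
The formula is satisfiable.

Yes


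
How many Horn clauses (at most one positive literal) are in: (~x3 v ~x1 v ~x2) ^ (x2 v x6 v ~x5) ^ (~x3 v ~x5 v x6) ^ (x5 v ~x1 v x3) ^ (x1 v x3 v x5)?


A Horn clause has at most one positive literal.
Clause 1: 0 positive lit(s) -> Horn
Clause 2: 2 positive lit(s) -> not Horn
Clause 3: 1 positive lit(s) -> Horn
Clause 4: 2 positive lit(s) -> not Horn
Clause 5: 3 positive lit(s) -> not Horn
Total Horn clauses = 2.

2


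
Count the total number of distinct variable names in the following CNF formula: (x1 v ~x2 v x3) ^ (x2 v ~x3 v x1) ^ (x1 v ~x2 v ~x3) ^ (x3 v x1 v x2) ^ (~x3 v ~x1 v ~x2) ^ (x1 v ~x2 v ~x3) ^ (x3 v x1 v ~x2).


Identify each distinct variable in the formula.
Variables found: x1, x2, x3.
Total distinct variables = 3.

3


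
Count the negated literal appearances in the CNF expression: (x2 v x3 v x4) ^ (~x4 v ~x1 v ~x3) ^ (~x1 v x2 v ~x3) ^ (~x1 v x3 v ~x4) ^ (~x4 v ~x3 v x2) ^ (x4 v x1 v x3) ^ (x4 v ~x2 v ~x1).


Scan each clause for negated literals.
Clause 1: 0 negative; Clause 2: 3 negative; Clause 3: 2 negative; Clause 4: 2 negative; Clause 5: 2 negative; Clause 6: 0 negative; Clause 7: 2 negative.
Total negative literal occurrences = 11.

11


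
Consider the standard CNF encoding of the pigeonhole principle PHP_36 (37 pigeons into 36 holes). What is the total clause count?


The PHP encoding has two parts:
1) At-least-one-hole clauses: 37 (one per pigeon, each with 36 literals).
2) At-most-one-pigeon-per-hole clauses: 36 holes * C(37,2) = 36 * 666 = 23976.
Total clauses = 37 + 23976 = 24013.

24013


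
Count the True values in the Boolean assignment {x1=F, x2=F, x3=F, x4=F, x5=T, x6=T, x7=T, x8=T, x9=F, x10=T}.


The weight is the number of variables assigned True.
True variables: x5, x6, x7, x8, x10.
Weight = 5.

5


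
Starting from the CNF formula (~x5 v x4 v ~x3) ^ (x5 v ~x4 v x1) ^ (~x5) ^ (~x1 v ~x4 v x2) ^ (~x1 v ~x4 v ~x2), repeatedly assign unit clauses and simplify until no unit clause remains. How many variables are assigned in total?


Unit propagation repeatedly assigns the literal in any unit clause, then simplifies.
Assignments in order: x5 = F.
No further unit clauses remain.
Total variables assigned = 1.

1


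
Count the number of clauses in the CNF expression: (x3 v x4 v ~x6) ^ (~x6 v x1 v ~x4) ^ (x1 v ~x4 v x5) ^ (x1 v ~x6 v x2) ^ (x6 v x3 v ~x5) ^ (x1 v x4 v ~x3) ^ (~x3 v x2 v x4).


Each group enclosed in parentheses joined by ^ is one clause.
Counting the conjuncts: 7 clauses.

7


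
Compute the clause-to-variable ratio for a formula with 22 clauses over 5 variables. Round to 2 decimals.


Clause-to-variable ratio = clauses / variables.
22 / 5 = 4.4.

4.4


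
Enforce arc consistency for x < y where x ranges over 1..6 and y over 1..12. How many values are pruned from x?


For the constraint x < y, x needs a supporting value in y's domain.
x can be at most 11 (one less than y's maximum).
Valid x values from domain: 6 out of 6.
Pruned = 6 - 6 = 0.

0


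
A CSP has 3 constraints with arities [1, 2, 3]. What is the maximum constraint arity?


The arities are: 1, 2, 3.
Scan for the maximum value.
Maximum arity = 3.

3


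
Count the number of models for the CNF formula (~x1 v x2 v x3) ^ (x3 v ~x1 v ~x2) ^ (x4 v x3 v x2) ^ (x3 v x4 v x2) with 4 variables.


Enumerate all 16 truth assignments over 4 variables.
Test each against every clause.
Satisfying assignments found: 11.

11


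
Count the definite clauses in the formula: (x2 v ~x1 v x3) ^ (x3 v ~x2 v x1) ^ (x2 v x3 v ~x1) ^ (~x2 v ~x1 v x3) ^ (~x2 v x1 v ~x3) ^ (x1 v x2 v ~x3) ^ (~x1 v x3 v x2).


A definite clause has exactly one positive literal.
Clause 1: 2 positive -> not definite
Clause 2: 2 positive -> not definite
Clause 3: 2 positive -> not definite
Clause 4: 1 positive -> definite
Clause 5: 1 positive -> definite
Clause 6: 2 positive -> not definite
Clause 7: 2 positive -> not definite
Definite clause count = 2.

2


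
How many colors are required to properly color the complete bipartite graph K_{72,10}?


K_{72,10} is bipartite by definition: the two parts are independent sets, with every edge crossing between them.
Color all vertices in one part with color 1 and all vertices in the other part with color 2.
Since the graph has at least one edge, one color does not suffice.
Chromatic number = 2.

2


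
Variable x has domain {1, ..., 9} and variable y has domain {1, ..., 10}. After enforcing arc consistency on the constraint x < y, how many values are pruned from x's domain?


For the constraint x < y, x needs a supporting value in y's domain.
x can be at most 9 (one less than y's maximum).
Valid x values from domain: 9 out of 9.
Pruned = 9 - 9 = 0.

0


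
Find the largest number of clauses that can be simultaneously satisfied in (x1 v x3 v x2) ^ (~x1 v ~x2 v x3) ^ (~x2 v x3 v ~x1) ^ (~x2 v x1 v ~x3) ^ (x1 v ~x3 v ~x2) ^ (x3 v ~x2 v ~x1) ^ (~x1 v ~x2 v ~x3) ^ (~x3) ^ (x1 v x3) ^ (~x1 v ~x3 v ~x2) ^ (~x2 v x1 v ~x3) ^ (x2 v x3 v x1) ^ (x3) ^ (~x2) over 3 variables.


Enumerate all 8 truth assignments.
For each, count how many of the 14 clauses are satisfied.
The formula is not fully satisfiable, so the maximum is below 14.
Maximum simultaneously satisfiable clauses = 13.

13


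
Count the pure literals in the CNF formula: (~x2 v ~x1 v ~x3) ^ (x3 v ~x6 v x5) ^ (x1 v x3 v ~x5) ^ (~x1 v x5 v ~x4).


A pure literal appears in only one polarity across all clauses.
Pure literals: x2 (negative only), x4 (negative only), x6 (negative only).
Count = 3.

3


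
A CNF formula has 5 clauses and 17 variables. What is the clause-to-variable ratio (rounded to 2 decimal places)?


Clause-to-variable ratio = clauses / variables.
5 / 17 = 0.29.

0.29


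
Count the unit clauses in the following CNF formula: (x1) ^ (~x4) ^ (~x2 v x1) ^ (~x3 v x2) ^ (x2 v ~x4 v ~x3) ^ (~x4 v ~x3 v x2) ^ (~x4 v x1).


A unit clause contains exactly one literal.
Unit clauses found: (x1), (~x4).
Count = 2.

2


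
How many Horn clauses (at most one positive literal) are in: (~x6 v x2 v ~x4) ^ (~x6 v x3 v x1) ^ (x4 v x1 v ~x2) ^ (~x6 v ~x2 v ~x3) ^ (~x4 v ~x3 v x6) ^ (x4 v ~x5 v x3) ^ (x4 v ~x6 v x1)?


A Horn clause has at most one positive literal.
Clause 1: 1 positive lit(s) -> Horn
Clause 2: 2 positive lit(s) -> not Horn
Clause 3: 2 positive lit(s) -> not Horn
Clause 4: 0 positive lit(s) -> Horn
Clause 5: 1 positive lit(s) -> Horn
Clause 6: 2 positive lit(s) -> not Horn
Clause 7: 2 positive lit(s) -> not Horn
Total Horn clauses = 3.

3


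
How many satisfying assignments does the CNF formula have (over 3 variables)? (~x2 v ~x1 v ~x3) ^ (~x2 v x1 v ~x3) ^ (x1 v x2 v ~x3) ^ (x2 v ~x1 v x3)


Enumerate all 8 truth assignments over 3 variables.
Test each against every clause.
Satisfying assignments found: 4.

4


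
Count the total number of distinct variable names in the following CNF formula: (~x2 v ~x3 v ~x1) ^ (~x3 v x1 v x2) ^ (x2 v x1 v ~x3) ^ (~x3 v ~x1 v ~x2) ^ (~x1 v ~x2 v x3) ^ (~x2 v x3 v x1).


Identify each distinct variable in the formula.
Variables found: x1, x2, x3.
Total distinct variables = 3.

3


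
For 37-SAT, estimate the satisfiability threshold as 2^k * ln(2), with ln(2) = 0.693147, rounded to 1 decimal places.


Using the asymptotic formula: threshold ~ 2^k * ln(2).
2^37 = 137438953472.
137438953472 * 0.693147 = 95265398282.3.

95265398282.3


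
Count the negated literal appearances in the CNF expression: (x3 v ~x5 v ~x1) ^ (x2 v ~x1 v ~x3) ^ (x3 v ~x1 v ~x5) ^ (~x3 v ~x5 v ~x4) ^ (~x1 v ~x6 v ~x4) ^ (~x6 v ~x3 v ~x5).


Scan each clause for negated literals.
Clause 1: 2 negative; Clause 2: 2 negative; Clause 3: 2 negative; Clause 4: 3 negative; Clause 5: 3 negative; Clause 6: 3 negative.
Total negative literal occurrences = 15.

15


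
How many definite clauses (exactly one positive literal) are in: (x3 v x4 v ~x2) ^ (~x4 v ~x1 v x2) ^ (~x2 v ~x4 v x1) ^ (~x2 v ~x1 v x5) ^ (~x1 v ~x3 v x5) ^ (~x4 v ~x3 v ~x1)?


A definite clause has exactly one positive literal.
Clause 1: 2 positive -> not definite
Clause 2: 1 positive -> definite
Clause 3: 1 positive -> definite
Clause 4: 1 positive -> definite
Clause 5: 1 positive -> definite
Clause 6: 0 positive -> not definite
Definite clause count = 4.

4


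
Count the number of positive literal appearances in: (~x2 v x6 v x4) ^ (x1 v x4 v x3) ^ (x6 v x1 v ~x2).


Scan each clause for unnegated literals.
Clause 1: 2 positive; Clause 2: 3 positive; Clause 3: 2 positive.
Total positive literal occurrences = 7.

7


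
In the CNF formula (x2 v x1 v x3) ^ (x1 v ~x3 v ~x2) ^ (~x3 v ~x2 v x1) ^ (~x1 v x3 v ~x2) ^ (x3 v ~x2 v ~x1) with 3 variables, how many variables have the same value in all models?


Find all satisfying assignments: 5 model(s).
Check which variables have the same value in every model.
No variable is fixed across all models.
Backbone size = 0.

0


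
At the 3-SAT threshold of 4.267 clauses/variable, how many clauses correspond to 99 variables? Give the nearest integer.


The 3-SAT phase transition occurs at approximately 4.267 clauses per variable.
m = 4.267 * 99 = 422.433.
Rounded to nearest integer: 422.

422


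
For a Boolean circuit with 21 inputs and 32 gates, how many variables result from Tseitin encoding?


The Tseitin transformation introduces one auxiliary variable per gate.
Total variables = inputs + gates = 21 + 32 = 53.

53


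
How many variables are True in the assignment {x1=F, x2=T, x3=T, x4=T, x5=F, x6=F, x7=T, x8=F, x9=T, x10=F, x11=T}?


The weight is the number of variables assigned True.
True variables: x2, x3, x4, x7, x9, x11.
Weight = 6.

6


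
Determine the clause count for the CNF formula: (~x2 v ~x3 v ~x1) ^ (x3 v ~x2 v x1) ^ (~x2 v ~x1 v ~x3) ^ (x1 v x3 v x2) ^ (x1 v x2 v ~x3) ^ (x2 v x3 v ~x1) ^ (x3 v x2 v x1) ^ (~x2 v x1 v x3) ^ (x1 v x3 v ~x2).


Each group enclosed in parentheses joined by ^ is one clause.
Counting the conjuncts: 9 clauses.

9


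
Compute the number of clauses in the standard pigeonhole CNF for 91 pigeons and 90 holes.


The PHP encoding has two parts:
1) At-least-one-hole clauses: 91 (one per pigeon, each with 90 literals).
2) At-most-one-pigeon-per-hole clauses: 90 holes * C(91,2) = 90 * 4095 = 368550.
Total clauses = 91 + 368550 = 368641.

368641


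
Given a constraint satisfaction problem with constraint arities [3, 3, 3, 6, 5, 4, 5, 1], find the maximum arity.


The arities are: 3, 3, 3, 6, 5, 4, 5, 1.
Scan for the maximum value.
Maximum arity = 6.

6


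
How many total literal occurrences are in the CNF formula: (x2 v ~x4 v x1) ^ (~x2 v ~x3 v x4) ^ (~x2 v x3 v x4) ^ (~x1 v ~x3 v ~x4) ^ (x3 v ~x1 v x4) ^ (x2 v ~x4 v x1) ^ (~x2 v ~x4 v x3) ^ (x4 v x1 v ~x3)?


Clause lengths: 3, 3, 3, 3, 3, 3, 3, 3.
Sum = 3 + 3 + 3 + 3 + 3 + 3 + 3 + 3 = 24.

24


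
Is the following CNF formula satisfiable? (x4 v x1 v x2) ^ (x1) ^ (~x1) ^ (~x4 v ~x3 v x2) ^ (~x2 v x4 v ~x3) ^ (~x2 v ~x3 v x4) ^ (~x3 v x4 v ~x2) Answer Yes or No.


Check all 16 possible truth assignments.
Number of satisfying assignments found: 0.
The formula is unsatisfiable.

No


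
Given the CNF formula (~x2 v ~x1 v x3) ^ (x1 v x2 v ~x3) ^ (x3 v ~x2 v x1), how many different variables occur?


Identify each distinct variable in the formula.
Variables found: x1, x2, x3.
Total distinct variables = 3.

3


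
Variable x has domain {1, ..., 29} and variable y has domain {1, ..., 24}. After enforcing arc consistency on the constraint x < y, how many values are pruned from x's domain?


For the constraint x < y, x needs a supporting value in y's domain.
x can be at most 23 (one less than y's maximum).
Valid x values from domain: 23 out of 29.
Pruned = 29 - 23 = 6.

6


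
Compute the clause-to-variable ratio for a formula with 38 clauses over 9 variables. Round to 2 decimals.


Clause-to-variable ratio = clauses / variables.
38 / 9 = 4.22.

4.22


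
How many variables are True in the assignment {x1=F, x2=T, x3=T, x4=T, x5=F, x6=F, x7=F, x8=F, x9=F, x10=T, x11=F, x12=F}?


The weight is the number of variables assigned True.
True variables: x2, x3, x4, x10.
Weight = 4.

4


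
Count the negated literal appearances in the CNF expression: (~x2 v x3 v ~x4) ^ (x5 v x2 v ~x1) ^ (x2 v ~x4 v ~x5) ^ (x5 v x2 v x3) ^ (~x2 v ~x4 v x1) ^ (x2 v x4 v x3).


Scan each clause for negated literals.
Clause 1: 2 negative; Clause 2: 1 negative; Clause 3: 2 negative; Clause 4: 0 negative; Clause 5: 2 negative; Clause 6: 0 negative.
Total negative literal occurrences = 7.

7


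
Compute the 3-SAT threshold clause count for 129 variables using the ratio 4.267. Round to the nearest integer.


The 3-SAT phase transition occurs at approximately 4.267 clauses per variable.
m = 4.267 * 129 = 550.443.
Rounded to nearest integer: 550.

550


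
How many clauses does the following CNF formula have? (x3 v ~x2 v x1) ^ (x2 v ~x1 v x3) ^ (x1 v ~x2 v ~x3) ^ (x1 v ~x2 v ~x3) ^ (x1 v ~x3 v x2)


Each group enclosed in parentheses joined by ^ is one clause.
Counting the conjuncts: 5 clauses.

5


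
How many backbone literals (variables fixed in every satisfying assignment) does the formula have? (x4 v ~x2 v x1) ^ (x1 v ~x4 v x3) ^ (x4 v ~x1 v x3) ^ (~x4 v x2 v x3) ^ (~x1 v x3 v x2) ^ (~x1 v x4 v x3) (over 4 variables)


Find all satisfying assignments: 9 model(s).
Check which variables have the same value in every model.
No variable is fixed across all models.
Backbone size = 0.

0


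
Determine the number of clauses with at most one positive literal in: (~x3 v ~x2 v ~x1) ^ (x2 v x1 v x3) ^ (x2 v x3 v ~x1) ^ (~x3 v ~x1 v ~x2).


A Horn clause has at most one positive literal.
Clause 1: 0 positive lit(s) -> Horn
Clause 2: 3 positive lit(s) -> not Horn
Clause 3: 2 positive lit(s) -> not Horn
Clause 4: 0 positive lit(s) -> Horn
Total Horn clauses = 2.

2


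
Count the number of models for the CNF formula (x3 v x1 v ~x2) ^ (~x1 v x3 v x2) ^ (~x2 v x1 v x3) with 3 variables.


Enumerate all 8 truth assignments over 3 variables.
Test each against every clause.
Satisfying assignments found: 6.

6


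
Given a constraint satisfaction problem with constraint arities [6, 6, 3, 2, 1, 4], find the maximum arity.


The arities are: 6, 6, 3, 2, 1, 4.
Scan for the maximum value.
Maximum arity = 6.

6


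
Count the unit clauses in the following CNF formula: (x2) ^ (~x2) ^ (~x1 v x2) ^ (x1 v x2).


A unit clause contains exactly one literal.
Unit clauses found: (x2), (~x2).
Count = 2.

2


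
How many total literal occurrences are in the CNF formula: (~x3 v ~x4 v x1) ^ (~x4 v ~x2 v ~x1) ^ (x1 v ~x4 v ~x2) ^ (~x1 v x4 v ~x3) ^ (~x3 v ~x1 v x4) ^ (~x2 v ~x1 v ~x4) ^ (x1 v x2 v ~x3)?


Clause lengths: 3, 3, 3, 3, 3, 3, 3.
Sum = 3 + 3 + 3 + 3 + 3 + 3 + 3 = 21.

21


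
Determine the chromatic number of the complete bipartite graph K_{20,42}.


K_{20,42} is bipartite by definition: the two parts are independent sets, with every edge crossing between them.
Color all vertices in one part with color 1 and all vertices in the other part with color 2.
Since the graph has at least one edge, one color does not suffice.
Chromatic number = 2.

2


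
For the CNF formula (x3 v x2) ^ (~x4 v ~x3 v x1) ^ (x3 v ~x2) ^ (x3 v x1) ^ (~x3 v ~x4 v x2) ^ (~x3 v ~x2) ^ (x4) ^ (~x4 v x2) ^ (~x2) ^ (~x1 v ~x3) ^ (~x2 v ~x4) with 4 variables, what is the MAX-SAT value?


Enumerate all 16 truth assignments.
For each, count how many of the 11 clauses are satisfied.
The formula is not fully satisfiable, so the maximum is below 11.
Maximum simultaneously satisfiable clauses = 10.

10


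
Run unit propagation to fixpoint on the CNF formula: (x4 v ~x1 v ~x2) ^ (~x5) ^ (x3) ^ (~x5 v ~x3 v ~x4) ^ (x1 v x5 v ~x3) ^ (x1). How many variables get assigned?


Unit propagation repeatedly assigns the literal in any unit clause, then simplifies.
Assignments in order: x5 = F, x3 = T, x1 = T.
No further unit clauses remain.
Total variables assigned = 3.

3


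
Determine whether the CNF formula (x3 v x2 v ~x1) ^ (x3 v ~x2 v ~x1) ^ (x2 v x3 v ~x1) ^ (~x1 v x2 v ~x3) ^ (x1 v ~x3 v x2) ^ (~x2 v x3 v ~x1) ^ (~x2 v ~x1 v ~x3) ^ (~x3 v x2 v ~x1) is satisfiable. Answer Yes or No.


Check all 8 possible truth assignments.
Number of satisfying assignments found: 3.
The formula is satisfiable.

Yes


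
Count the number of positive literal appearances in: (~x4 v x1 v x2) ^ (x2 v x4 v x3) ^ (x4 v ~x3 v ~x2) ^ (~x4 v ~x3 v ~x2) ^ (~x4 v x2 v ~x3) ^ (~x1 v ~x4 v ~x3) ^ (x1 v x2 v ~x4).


Scan each clause for unnegated literals.
Clause 1: 2 positive; Clause 2: 3 positive; Clause 3: 1 positive; Clause 4: 0 positive; Clause 5: 1 positive; Clause 6: 0 positive; Clause 7: 2 positive.
Total positive literal occurrences = 9.

9


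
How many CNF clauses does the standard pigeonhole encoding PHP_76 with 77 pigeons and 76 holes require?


The PHP encoding has two parts:
1) At-least-one-hole clauses: 77 (one per pigeon, each with 76 literals).
2) At-most-one-pigeon-per-hole clauses: 76 holes * C(77,2) = 76 * 2926 = 222376.
Total clauses = 77 + 222376 = 222453.

222453


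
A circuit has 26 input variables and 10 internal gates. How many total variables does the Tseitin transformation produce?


The Tseitin transformation introduces one auxiliary variable per gate.
Total variables = inputs + gates = 26 + 10 = 36.

36


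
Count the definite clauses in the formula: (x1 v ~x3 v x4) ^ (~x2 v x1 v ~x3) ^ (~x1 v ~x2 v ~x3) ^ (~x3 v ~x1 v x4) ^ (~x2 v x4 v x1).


A definite clause has exactly one positive literal.
Clause 1: 2 positive -> not definite
Clause 2: 1 positive -> definite
Clause 3: 0 positive -> not definite
Clause 4: 1 positive -> definite
Clause 5: 2 positive -> not definite
Definite clause count = 2.

2


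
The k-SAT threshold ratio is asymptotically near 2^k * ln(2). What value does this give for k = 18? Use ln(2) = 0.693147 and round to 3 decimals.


Using the asymptotic formula: threshold ~ 2^k * ln(2).
2^18 = 262144.
262144 * 0.693147 = 181704.327.

181704.327


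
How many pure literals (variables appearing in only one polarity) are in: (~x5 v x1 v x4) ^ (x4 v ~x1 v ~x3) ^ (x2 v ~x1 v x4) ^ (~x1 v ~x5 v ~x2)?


A pure literal appears in only one polarity across all clauses.
Pure literals: x3 (negative only), x4 (positive only), x5 (negative only).
Count = 3.

3


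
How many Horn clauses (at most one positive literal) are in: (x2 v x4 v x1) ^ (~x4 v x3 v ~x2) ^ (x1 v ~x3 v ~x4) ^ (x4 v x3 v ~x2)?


A Horn clause has at most one positive literal.
Clause 1: 3 positive lit(s) -> not Horn
Clause 2: 1 positive lit(s) -> Horn
Clause 3: 1 positive lit(s) -> Horn
Clause 4: 2 positive lit(s) -> not Horn
Total Horn clauses = 2.

2


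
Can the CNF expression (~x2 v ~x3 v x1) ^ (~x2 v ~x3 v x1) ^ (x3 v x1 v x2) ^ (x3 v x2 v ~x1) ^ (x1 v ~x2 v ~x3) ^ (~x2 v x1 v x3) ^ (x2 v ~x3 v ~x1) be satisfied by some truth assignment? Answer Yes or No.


Check all 8 possible truth assignments.
Number of satisfying assignments found: 3.
The formula is satisfiable.

Yes


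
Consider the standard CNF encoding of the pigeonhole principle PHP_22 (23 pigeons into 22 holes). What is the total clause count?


The PHP encoding has two parts:
1) At-least-one-hole clauses: 23 (one per pigeon, each with 22 literals).
2) At-most-one-pigeon-per-hole clauses: 22 holes * C(23,2) = 22 * 253 = 5566.
Total clauses = 23 + 5566 = 5589.

5589


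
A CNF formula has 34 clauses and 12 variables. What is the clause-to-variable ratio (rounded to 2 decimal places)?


Clause-to-variable ratio = clauses / variables.
34 / 12 = 2.83.

2.83


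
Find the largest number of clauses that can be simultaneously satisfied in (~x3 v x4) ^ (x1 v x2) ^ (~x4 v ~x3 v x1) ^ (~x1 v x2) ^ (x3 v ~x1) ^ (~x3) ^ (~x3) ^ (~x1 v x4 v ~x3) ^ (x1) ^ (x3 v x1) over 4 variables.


Enumerate all 16 truth assignments.
For each, count how many of the 10 clauses are satisfied.
The formula is not fully satisfiable, so the maximum is below 10.
Maximum simultaneously satisfiable clauses = 9.

9


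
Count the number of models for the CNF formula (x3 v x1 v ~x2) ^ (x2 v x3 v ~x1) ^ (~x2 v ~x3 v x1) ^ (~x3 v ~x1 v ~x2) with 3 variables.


Enumerate all 8 truth assignments over 3 variables.
Test each against every clause.
Satisfying assignments found: 4.

4


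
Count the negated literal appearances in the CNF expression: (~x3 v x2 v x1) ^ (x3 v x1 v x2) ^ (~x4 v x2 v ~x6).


Scan each clause for negated literals.
Clause 1: 1 negative; Clause 2: 0 negative; Clause 3: 2 negative.
Total negative literal occurrences = 3.

3


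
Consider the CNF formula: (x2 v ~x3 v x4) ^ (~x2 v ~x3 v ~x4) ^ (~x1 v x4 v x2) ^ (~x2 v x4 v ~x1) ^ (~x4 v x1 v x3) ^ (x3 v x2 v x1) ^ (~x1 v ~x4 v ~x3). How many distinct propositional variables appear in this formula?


Identify each distinct variable in the formula.
Variables found: x1, x2, x3, x4.
Total distinct variables = 4.

4


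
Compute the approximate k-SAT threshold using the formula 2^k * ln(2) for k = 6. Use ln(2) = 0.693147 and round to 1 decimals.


Using the asymptotic formula: threshold ~ 2^k * ln(2).
2^6 = 64.
64 * 0.693147 = 44.4.

44.4


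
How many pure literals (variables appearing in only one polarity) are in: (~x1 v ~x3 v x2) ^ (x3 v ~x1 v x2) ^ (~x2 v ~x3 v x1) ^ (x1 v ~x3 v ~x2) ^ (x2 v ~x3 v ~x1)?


A pure literal appears in only one polarity across all clauses.
No pure literals found.
Count = 0.

0


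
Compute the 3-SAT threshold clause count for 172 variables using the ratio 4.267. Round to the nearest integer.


The 3-SAT phase transition occurs at approximately 4.267 clauses per variable.
m = 4.267 * 172 = 733.924.
Rounded to nearest integer: 734.

734


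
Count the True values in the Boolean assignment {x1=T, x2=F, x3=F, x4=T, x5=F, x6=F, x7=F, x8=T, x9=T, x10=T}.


The weight is the number of variables assigned True.
True variables: x1, x4, x8, x9, x10.
Weight = 5.

5


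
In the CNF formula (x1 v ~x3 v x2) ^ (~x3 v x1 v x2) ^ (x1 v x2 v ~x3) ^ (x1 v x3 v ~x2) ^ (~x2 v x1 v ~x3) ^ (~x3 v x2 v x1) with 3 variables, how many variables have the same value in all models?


Find all satisfying assignments: 5 model(s).
Check which variables have the same value in every model.
No variable is fixed across all models.
Backbone size = 0.

0


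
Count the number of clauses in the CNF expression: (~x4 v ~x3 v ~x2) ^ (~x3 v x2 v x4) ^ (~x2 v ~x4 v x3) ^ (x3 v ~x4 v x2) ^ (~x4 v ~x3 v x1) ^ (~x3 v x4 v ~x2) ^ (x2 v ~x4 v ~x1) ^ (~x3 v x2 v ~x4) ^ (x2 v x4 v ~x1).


Each group enclosed in parentheses joined by ^ is one clause.
Counting the conjuncts: 9 clauses.

9


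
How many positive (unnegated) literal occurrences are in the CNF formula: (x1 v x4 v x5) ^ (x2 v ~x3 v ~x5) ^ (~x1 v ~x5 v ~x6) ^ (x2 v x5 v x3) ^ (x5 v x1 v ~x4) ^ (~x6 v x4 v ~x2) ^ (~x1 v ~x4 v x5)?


Scan each clause for unnegated literals.
Clause 1: 3 positive; Clause 2: 1 positive; Clause 3: 0 positive; Clause 4: 3 positive; Clause 5: 2 positive; Clause 6: 1 positive; Clause 7: 1 positive.
Total positive literal occurrences = 11.

11


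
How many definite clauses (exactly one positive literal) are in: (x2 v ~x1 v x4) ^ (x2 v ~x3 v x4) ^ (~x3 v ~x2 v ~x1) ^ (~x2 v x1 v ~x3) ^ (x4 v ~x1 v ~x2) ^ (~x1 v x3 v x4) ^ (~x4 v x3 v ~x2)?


A definite clause has exactly one positive literal.
Clause 1: 2 positive -> not definite
Clause 2: 2 positive -> not definite
Clause 3: 0 positive -> not definite
Clause 4: 1 positive -> definite
Clause 5: 1 positive -> definite
Clause 6: 2 positive -> not definite
Clause 7: 1 positive -> definite
Definite clause count = 3.

3


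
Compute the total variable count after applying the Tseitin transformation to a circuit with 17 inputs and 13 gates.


The Tseitin transformation introduces one auxiliary variable per gate.
Total variables = inputs + gates = 17 + 13 = 30.

30


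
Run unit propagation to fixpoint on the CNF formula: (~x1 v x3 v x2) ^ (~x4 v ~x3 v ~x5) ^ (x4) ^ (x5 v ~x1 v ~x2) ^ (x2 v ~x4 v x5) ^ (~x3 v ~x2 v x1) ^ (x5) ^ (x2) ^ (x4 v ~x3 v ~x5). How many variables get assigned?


Unit propagation repeatedly assigns the literal in any unit clause, then simplifies.
Assignments in order: x4 = T, x5 = T, x3 = F, x2 = T.
No further unit clauses remain.
Total variables assigned = 4.

4


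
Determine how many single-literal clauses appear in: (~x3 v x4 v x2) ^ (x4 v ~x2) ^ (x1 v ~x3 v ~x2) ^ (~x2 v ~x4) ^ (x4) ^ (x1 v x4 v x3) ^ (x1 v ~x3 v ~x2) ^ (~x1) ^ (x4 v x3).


A unit clause contains exactly one literal.
Unit clauses found: (x4), (~x1).
Count = 2.

2


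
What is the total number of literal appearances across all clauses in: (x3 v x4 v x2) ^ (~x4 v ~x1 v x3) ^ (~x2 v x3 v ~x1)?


Clause lengths: 3, 3, 3.
Sum = 3 + 3 + 3 = 9.

9


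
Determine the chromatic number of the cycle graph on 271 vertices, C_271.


An odd cycle cannot be 2-colored: alternating two colors around the cycle returns to the start with a conflict.
Since 271 is odd, three colors are required (and three suffice).
Chromatic number = 3.

3


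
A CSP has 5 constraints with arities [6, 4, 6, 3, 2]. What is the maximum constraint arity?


The arities are: 6, 4, 6, 3, 2.
Scan for the maximum value.
Maximum arity = 6.

6


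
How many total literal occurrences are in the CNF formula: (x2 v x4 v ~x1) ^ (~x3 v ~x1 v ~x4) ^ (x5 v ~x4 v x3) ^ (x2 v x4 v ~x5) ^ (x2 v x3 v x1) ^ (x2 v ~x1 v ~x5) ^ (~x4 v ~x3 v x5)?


Clause lengths: 3, 3, 3, 3, 3, 3, 3.
Sum = 3 + 3 + 3 + 3 + 3 + 3 + 3 = 21.

21


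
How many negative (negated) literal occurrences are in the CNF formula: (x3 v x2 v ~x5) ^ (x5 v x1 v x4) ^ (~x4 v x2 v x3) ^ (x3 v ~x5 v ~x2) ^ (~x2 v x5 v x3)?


Scan each clause for negated literals.
Clause 1: 1 negative; Clause 2: 0 negative; Clause 3: 1 negative; Clause 4: 2 negative; Clause 5: 1 negative.
Total negative literal occurrences = 5.

5


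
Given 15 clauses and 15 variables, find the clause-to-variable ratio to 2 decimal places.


Clause-to-variable ratio = clauses / variables.
15 / 15 = 1.0.

1.0


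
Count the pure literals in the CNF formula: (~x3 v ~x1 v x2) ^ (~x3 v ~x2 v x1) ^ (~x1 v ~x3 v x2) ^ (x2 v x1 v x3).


A pure literal appears in only one polarity across all clauses.
No pure literals found.
Count = 0.

0


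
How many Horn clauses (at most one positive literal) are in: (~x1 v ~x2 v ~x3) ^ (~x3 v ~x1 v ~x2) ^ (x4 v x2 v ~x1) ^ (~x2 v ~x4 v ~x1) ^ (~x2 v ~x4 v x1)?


A Horn clause has at most one positive literal.
Clause 1: 0 positive lit(s) -> Horn
Clause 2: 0 positive lit(s) -> Horn
Clause 3: 2 positive lit(s) -> not Horn
Clause 4: 0 positive lit(s) -> Horn
Clause 5: 1 positive lit(s) -> Horn
Total Horn clauses = 4.

4


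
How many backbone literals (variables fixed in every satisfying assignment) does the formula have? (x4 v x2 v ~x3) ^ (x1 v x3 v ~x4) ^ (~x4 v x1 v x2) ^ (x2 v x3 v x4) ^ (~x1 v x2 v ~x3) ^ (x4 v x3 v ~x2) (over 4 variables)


Find all satisfying assignments: 6 model(s).
Check which variables have the same value in every model.
No variable is fixed across all models.
Backbone size = 0.

0


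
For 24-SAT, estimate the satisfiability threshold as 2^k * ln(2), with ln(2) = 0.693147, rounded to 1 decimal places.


Using the asymptotic formula: threshold ~ 2^k * ln(2).
2^24 = 16777216.
16777216 * 0.693147 = 11629076.9.

11629076.9


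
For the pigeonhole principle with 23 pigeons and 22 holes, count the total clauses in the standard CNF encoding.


The PHP encoding has two parts:
1) At-least-one-hole clauses: 23 (one per pigeon, each with 22 literals).
2) At-most-one-pigeon-per-hole clauses: 22 holes * C(23,2) = 22 * 253 = 5566.
Total clauses = 23 + 5566 = 5589.

5589


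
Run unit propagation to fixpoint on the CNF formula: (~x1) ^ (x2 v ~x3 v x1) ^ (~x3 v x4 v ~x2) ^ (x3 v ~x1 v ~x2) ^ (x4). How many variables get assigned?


Unit propagation repeatedly assigns the literal in any unit clause, then simplifies.
Assignments in order: x1 = F, x4 = T.
No further unit clauses remain.
Total variables assigned = 2.

2


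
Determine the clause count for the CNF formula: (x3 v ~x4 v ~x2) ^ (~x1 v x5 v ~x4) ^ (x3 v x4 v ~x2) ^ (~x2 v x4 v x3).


Each group enclosed in parentheses joined by ^ is one clause.
Counting the conjuncts: 4 clauses.

4


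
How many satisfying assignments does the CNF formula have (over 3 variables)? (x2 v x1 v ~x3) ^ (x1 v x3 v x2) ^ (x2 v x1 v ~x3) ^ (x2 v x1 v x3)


Enumerate all 8 truth assignments over 3 variables.
Test each against every clause.
Satisfying assignments found: 6.

6


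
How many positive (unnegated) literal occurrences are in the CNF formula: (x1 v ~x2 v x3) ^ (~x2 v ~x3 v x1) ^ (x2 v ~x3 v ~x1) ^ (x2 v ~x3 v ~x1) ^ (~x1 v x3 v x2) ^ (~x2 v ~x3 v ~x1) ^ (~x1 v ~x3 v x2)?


Scan each clause for unnegated literals.
Clause 1: 2 positive; Clause 2: 1 positive; Clause 3: 1 positive; Clause 4: 1 positive; Clause 5: 2 positive; Clause 6: 0 positive; Clause 7: 1 positive.
Total positive literal occurrences = 8.

8


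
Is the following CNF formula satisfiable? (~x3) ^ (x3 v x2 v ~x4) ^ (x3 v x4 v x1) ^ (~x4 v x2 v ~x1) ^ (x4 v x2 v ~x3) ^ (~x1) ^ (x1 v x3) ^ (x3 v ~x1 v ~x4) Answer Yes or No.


Check all 16 possible truth assignments.
Number of satisfying assignments found: 0.
The formula is unsatisfiable.

No


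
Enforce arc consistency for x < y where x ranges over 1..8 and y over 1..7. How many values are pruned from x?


For the constraint x < y, x needs a supporting value in y's domain.
x can be at most 6 (one less than y's maximum).
Valid x values from domain: 6 out of 8.
Pruned = 8 - 6 = 2.

2


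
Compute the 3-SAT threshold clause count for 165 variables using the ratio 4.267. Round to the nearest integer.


The 3-SAT phase transition occurs at approximately 4.267 clauses per variable.
m = 4.267 * 165 = 704.055.
Rounded to nearest integer: 704.

704


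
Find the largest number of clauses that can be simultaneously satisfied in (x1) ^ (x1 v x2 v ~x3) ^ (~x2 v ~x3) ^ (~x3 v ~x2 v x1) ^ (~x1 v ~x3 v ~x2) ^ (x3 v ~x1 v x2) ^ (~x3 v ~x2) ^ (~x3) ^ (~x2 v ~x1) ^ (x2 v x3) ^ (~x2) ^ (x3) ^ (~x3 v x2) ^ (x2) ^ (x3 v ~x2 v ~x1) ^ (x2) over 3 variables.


Enumerate all 8 truth assignments.
For each, count how many of the 16 clauses are satisfied.
The formula is not fully satisfiable, so the maximum is below 16.
Maximum simultaneously satisfiable clauses = 13.

13


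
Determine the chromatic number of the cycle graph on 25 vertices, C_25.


An odd cycle cannot be 2-colored: alternating two colors around the cycle returns to the start with a conflict.
Since 25 is odd, three colors are required (and three suffice).
Chromatic number = 3.

3


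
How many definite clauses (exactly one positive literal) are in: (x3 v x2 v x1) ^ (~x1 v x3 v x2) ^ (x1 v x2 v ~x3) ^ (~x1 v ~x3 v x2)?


A definite clause has exactly one positive literal.
Clause 1: 3 positive -> not definite
Clause 2: 2 positive -> not definite
Clause 3: 2 positive -> not definite
Clause 4: 1 positive -> definite
Definite clause count = 1.

1


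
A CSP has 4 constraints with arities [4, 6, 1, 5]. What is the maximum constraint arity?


The arities are: 4, 6, 1, 5.
Scan for the maximum value.
Maximum arity = 6.

6


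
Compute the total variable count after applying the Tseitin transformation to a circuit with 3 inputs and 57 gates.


The Tseitin transformation introduces one auxiliary variable per gate.
Total variables = inputs + gates = 3 + 57 = 60.

60


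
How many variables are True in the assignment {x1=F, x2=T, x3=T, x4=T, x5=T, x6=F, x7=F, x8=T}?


The weight is the number of variables assigned True.
True variables: x2, x3, x4, x5, x8.
Weight = 5.

5


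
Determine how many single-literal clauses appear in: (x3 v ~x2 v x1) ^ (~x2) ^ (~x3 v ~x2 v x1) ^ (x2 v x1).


A unit clause contains exactly one literal.
Unit clauses found: (~x2).
Count = 1.

1


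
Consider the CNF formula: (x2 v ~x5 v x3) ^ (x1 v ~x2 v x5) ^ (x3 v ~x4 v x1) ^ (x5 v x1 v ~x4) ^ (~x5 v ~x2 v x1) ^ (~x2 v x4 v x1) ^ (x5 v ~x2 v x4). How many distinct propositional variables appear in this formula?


Identify each distinct variable in the formula.
Variables found: x1, x2, x3, x4, x5.
Total distinct variables = 5.

5


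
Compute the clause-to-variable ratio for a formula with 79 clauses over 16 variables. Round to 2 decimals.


Clause-to-variable ratio = clauses / variables.
79 / 16 = 4.94.

4.94


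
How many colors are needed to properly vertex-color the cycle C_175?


An odd cycle cannot be 2-colored: alternating two colors around the cycle returns to the start with a conflict.
Since 175 is odd, three colors are required (and three suffice).
Chromatic number = 3.

3


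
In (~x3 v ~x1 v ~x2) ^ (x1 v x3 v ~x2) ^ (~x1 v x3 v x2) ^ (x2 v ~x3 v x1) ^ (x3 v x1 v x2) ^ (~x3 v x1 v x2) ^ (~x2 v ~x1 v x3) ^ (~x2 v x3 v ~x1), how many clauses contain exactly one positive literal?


A definite clause has exactly one positive literal.
Clause 1: 0 positive -> not definite
Clause 2: 2 positive -> not definite
Clause 3: 2 positive -> not definite
Clause 4: 2 positive -> not definite
Clause 5: 3 positive -> not definite
Clause 6: 2 positive -> not definite
Clause 7: 1 positive -> definite
Clause 8: 1 positive -> definite
Definite clause count = 2.

2


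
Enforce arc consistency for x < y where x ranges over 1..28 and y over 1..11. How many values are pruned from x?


For the constraint x < y, x needs a supporting value in y's domain.
x can be at most 10 (one less than y's maximum).
Valid x values from domain: 10 out of 28.
Pruned = 28 - 10 = 18.

18


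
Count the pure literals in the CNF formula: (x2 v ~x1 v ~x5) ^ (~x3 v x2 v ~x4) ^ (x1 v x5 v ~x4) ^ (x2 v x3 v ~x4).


A pure literal appears in only one polarity across all clauses.
Pure literals: x2 (positive only), x4 (negative only).
Count = 2.

2


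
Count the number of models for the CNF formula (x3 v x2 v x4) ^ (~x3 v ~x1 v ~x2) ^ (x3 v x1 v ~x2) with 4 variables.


Enumerate all 16 truth assignments over 4 variables.
Test each against every clause.
Satisfying assignments found: 10.

10


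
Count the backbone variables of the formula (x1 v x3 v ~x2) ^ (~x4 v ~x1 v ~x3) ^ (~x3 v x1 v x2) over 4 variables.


Find all satisfying assignments: 10 model(s).
Check which variables have the same value in every model.
No variable is fixed across all models.
Backbone size = 0.

0


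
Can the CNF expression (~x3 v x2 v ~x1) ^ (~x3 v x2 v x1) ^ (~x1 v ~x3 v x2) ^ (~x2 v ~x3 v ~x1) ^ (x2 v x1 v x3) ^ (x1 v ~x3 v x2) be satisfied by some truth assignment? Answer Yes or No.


Check all 8 possible truth assignments.
Number of satisfying assignments found: 4.
The formula is satisfiable.

Yes
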